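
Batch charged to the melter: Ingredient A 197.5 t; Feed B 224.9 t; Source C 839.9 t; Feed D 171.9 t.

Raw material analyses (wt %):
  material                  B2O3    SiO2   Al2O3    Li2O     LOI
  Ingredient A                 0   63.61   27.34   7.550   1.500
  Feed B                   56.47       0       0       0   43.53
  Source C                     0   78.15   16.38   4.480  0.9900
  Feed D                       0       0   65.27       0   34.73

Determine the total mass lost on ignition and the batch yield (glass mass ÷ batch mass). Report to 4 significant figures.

LOI loss = 168.9 t; glass = 1265 t; yield = 88.22%

All arithmetic holds full float precision through every step; the intermediate values appear, rounded to 4 significant digits, when written out — a single rounding completes each reported number; derived quantities, including the yield, totals, LOI, four oxide percentages, glass mass, are computed starting from the weights on 1265 t of glass in full precision, as written in problem or answer.
Per-material ignition loss:
  Ingredient A: 197.5 × 0.01500 = 2.962 t
  Feed B: 224.9 × 0.4353 = 97.90 t
  Source C: 839.9 × 0.009900 = 8.315 t
  Feed D: 171.9 × 0.3473 = 59.70 t
Total LOI = 168.9 t
Glass = batch − LOI = 1434 − 168.9 = 1265 t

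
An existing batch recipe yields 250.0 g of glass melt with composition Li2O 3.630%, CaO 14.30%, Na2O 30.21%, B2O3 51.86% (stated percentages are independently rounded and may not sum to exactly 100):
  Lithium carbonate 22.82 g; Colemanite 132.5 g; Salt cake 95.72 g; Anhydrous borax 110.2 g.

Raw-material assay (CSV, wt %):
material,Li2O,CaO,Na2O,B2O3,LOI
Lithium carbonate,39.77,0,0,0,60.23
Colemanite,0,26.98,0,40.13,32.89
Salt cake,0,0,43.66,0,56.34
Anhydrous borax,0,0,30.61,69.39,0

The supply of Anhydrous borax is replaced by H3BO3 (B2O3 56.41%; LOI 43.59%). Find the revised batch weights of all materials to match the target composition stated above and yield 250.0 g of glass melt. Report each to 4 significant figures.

Revised batch per 250.0 g glass melt:
  Lithium carbonate: 22.82 g
  Colemanite: 132.5 g
  Salt cake: 173.0 g
  H3BO3: 135.6 g
Total batch = 463.9 g; LOI loss = 213.9 g

The intermediate values appear, rounded to four significant figures, within the worked lines. The working math keeps full precision at all times; each reported number is rounded a single time — derived quantities are re-derived in full float precision (ignition loss, totals, yield, glass mass, four oxide percentages) using the weight values for 250.0 g of glass exactly as printed in the problem or the answer.
Target masses of each oxide per 250.0 g glass melt:
  Li2O: 3.630% × 250.0 = 9.075 g
  CaO: 14.30% × 250.0 = 35.75 g
  Na2O: 30.21% × 250.0 = 75.53 g
  B2O3: 51.86% × 250.0 = 129.6 g
Checking each oxide sum working from each reported weight, against the basis in use (target by target, the sums agree exact up to rounding of places):
  Li2O: 22.82·0.3977 = 9.076 g (target 9.075 g)
  CaO: 132.5·0.2698 = 35.75 g (target 35.75 g)
  Na2O: 173.0·0.4366 = 75.53 g (target 75.53 g)
  B2O3: 132.5·0.4013 + 135.6·0.5641 = 129.7 g (target 129.6 g)
Consistency of the glass mass: total charge less LOI = 250.0 g (oxide target masses add up to 250.0 g; versus the stated basis of 250.0 g — gaps are rounding artifacts).
Whole-batch sum: Σ batch = 463.9 g; the LOI term Σ batch·LOI equals 213.9 g; as yield: glass ÷ batch → 53.89%.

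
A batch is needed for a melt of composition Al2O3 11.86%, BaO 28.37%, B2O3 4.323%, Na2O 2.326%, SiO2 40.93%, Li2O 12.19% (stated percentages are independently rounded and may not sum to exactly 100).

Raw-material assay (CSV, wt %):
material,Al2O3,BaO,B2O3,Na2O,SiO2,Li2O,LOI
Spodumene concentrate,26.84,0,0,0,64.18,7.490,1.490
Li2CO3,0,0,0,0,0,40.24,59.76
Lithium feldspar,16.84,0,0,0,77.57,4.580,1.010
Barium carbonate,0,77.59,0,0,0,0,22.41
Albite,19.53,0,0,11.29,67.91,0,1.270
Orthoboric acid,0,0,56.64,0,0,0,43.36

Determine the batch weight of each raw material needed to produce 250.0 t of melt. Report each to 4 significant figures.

Batch per 250.0 t melt:
  Spodumene concentrate: 38.51 t
  Li2CO3: 62.31 t
  Lithium feldspar: 54.96 t
  Barium carbonate: 91.41 t
  Albite: 51.51 t
  Orthoboric acid: 19.08 t
Total batch = 317.8 t; LOI loss = 67.78 t; yield = 78.67%

In-progress results are shown (rounded to four significant figures) as written. The whole derivation keeps full precision from start to finish; a single rounding yields every reported figure. The derived quantities, which include totals, the six compositions, yield, LOI, glass mass, are computed in full float precision, as quoted within problem or answer, starting from the weights for 250.0 t of glass.
Target oxide masses per 250.0 t melt:
  Al2O3: 11.86% × 250.0 = 29.65 t
  BaO: 28.37% × 250.0 = 70.92 t
  B2O3: 4.323% × 250.0 = 10.81 t
  Na2O: 2.326% × 250.0 = 5.815 t
  SiO2: 40.93% × 250.0 = 102.3 t
  Li2O: 12.19% × 250.0 = 30.48 t
Per-oxide balance check applying the batch weights above, on the stated basis (summed amounts equal target values modulo rounding of the values):
  Al2O3: 38.51·0.2684 + 54.96·0.1684 + 51.51·0.1953 = 29.65 t (target 29.65 t)
  BaO: 91.41·0.7759 = 70.93 t (target 70.92 t)
  B2O3: 19.08·0.5664 = 10.81 t (target 10.81 t)
  Na2O: 51.51·0.1129 = 5.815 t (target 5.815 t)
  SiO2: 38.51·0.6418 + 54.96·0.7757 + 51.51·0.6791 = 102.3 t (target 102.3 t)
  Li2O: 38.51·0.07490 + 62.31·0.4024 + 54.96·0.04580 = 30.48 t (target 30.48 t)
Glass-mass sanity pass: Σ batch − LOI loss = 250.0 t (the Σ of target masses is 250.0 t; against the stated basis, 250.0 t — deltas are rounding alone).
Whole-batch sum: Σ batch = 317.8 t; Σ batch·LOI gives LOI loss = 67.78 t; yield = glass ÷ total batch = 78.67%.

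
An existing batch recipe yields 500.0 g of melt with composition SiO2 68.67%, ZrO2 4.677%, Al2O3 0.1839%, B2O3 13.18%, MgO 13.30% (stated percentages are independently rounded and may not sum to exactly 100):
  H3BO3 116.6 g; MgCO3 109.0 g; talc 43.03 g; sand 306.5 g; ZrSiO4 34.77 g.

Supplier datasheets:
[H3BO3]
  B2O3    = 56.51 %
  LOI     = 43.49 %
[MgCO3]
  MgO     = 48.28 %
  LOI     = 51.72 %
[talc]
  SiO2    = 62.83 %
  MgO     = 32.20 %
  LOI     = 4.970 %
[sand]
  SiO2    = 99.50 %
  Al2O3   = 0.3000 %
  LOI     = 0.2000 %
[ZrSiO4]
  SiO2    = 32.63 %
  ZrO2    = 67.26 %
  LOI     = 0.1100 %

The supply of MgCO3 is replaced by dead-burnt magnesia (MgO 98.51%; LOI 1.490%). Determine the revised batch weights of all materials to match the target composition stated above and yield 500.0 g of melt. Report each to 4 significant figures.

Revised batch per 500.0 g melt:
  H3BO3: 116.6 g
  dead-burnt magnesia: 53.44 g
  talc: 43.03 g
  sand: 306.5 g
  ZrSiO4: 34.77 g
Total batch = 554.3 g; LOI loss = 54.30 g

Rounding to 4 significant figures extends to each mid-chain value as displayed; the whole derivation carries full float precision throughout; each reported value takes exactly one rounding; the derived quantities are re-derived from the batch weights on 500.0 g of glass in exact precision (five oxide percentages, glass mass, yield, ignition loss, totals), as they appear in problem or answer.
Oxide mass targets, per 500.0 g melt:
  SiO2: 68.67% × 500.0 = 343.4 g
  ZrO2: 4.677% × 500.0 = 23.38 g
  Al2O3: 0.1839% × 500.0 = 0.9195 g
  B2O3: 13.18% × 500.0 = 65.90 g
  MgO: 13.30% × 500.0 = 66.50 g
Checking each oxide sum from the weights as reported, on the stated basis (every target is met by its sum within answer rounding):
  SiO2: 43.03·0.6283 + 306.5·0.9950 + 34.77·0.3263 = 343.3 g (target 343.4 g)
  ZrO2: 34.77·0.6726 = 23.39 g (target 23.38 g)
  Al2O3: 306.5·0.003000 = 0.9195 g (target 0.9195 g)
  B2O3: 116.6·0.5651 = 65.89 g (target 65.90 g)
  MgO: 53.44·0.9851 + 43.03·0.3220 = 66.50 g (target 66.50 g)
Auditing the glass mass value: batch total minus LOI = 500.0 g (the targets, summed, come to 500.1 g; basis as stated: 500.0 g — gaps are rounding artifacts).
Batch total: Σ batch = 554.3 g; LOI loss = Σ batch·LOI = 54.30 g; yield = glass ÷ total batch = 90.21%.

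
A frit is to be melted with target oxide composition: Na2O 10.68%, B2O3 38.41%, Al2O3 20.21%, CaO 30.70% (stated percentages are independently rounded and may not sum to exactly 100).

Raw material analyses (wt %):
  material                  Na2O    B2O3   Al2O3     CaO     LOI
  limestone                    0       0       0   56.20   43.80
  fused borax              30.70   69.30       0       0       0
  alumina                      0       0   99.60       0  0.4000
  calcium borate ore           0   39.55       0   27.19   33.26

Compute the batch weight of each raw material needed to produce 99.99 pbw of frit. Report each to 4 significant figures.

Batch per 99.99 pbw frit:
  limestone: 37.13 pbw
  fused borax: 34.78 pbw
  alumina: 20.29 pbw
  calcium borate ore: 36.16 pbw
Total batch = 128.4 pbw; LOI loss = 28.37 pbw; yield = 77.90%

In-progress results appear (rounded to four significant figures) in the printout. All internal work runs at full precision in all steps. Every reported result includes exactly one rounding — derived quantities are re-derived at exact precision (glass mass, ignition loss, yield, four oxide percentages, totals) using the weight values per 99.99 pbw of glass, as quoted within the problem or the answer.
Per-oxide target masses for 99.99 pbw frit:
  Na2O: 10.68% × 99.99 = 10.68 pbw
  B2O3: 38.41% × 99.99 = 38.41 pbw
  Al2O3: 20.21% × 99.99 = 20.21 pbw
  CaO: 30.70% × 99.99 = 30.70 pbw
Per-oxide balance check using the reported weights, versus the basis set out (target by target, the sums agree once rounding is allowed for):
  Na2O: 34.78·0.3070 = 10.68 pbw (target 10.68 pbw)
  B2O3: 34.78·0.6930 + 36.16·0.3955 = 38.40 pbw (target 38.41 pbw)
  Al2O3: 20.29·0.9960 = 20.21 pbw (target 20.21 pbw)
  CaO: 37.13·0.5620 + 36.16·0.2719 = 30.70 pbw (target 30.70 pbw)
Auditing the glass mass value: batch total minus LOI = 99.99 pbw (oxide target masses add up to 99.99 pbw; the stated basis being 99.99 pbw — deltas are rounding alone).
Whole-batch sum: Σ batch = 128.4 pbw; loss to ignition Σ batch·LOI = 28.37 pbw; yield: glass divided by total = 77.90%.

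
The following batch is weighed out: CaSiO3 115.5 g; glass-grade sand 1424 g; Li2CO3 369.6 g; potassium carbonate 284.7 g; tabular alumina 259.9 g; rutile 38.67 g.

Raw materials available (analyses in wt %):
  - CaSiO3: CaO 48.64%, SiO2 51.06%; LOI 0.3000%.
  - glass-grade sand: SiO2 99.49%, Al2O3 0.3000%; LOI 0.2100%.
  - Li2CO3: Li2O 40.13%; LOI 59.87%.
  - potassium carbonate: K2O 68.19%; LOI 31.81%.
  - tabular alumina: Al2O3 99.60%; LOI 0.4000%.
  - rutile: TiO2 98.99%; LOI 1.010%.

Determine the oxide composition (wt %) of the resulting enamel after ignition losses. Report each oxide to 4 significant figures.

Intermediates are displayed, with 4-significant-digit rounding, between the steps — all internal work keeps exact precision through every step; exactly one rounding is applied to every reported result — derived quantities (LOI, six oxide percentages, the yield, totals, net glass mass) are carried at exact precision using the weight values for 2176 g of glass, exactly as printed in the problem or answer text.
Mass of each oxide from the mix:
  TiO2: 38.67·0.9899 = 38.28 g
  CaO: 115.5·0.4864 = 56.18 g
  K2O: 284.7·0.6819 = 194.1 g
  SiO2: 115.5·0.5106 + 1424·0.9949 = 1476 g
  Al2O3: 1424·0.003000 + 259.9·0.9960 = 263.1 g
  Li2O: 369.6·0.4013 = 148.3 g
LOI: 115.5·0.003000 + 1424·0.002100 + 369.6·0.5987 + 284.7·0.3181 + 259.9·0.004000 + 38.67·0.01010 = 316.6 g
The glass mass, total less LOI, = 2492 − 316.6 = 2176 g (= Σ oxide masses)
each wt % is 100 × oxide ÷ glass

Glass mass = 2176 g (batch 2492 − LOI 316.6).
Composition: TiO2 1.759%, CaO 2.582%, K2O 8.923%, SiO2 67.83%, Al2O3 12.09%, Li2O 6.817%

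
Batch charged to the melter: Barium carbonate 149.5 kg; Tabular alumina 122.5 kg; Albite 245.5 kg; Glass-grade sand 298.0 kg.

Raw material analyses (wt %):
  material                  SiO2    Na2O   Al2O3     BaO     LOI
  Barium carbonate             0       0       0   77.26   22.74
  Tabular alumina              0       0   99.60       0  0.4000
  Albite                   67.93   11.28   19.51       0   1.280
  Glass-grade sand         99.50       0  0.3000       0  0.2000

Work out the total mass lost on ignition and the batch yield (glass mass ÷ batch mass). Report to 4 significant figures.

Each numeric step runs at exact precision from start to finish; values along the way appear, with 4-significant-figure rounding, on the page. Each reported result is rounded just once. The derived quantities are rebuilt in exact precision (LOI, the yield, the totals, net glass mass, the four compositions) starting from the weights for 777.3 kg of glass, as they appear in the problem or answer text.
Loss on ignition, line by line:
  Barium carbonate: 149.5 × 0.2274 = 34.00 kg
  Tabular alumina: 122.5 × 0.004000 = 0.4900 kg
  Albite: 245.5 × 0.01280 = 3.142 kg
  Glass-grade sand: 298.0 × 0.002000 = 0.5960 kg
Total LOI = 38.22 kg
Glass = batch − LOI = 815.5 − 38.22 = 777.3 kg

LOI loss = 38.22 kg; glass = 777.3 kg; yield = 95.31%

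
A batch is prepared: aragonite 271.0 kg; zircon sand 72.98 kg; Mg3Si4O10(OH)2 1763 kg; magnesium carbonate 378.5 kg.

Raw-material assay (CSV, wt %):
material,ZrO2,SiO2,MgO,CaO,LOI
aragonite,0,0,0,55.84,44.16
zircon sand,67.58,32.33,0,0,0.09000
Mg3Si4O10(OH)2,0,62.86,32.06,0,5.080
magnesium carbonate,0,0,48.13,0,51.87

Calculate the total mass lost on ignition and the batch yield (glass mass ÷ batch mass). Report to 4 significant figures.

In-progress results appear, rounded to four significant digits, in the working. Each numeric step carries exact precision through every step — exactly one rounding is applied to each reported value; the derived quantities (net glass mass, four oxide percentages, yield, totals, ignition loss) are carried using the weight values for 2080 kg of glass at full float precision, as they appear in problem or answer.
Each material's LOI contribution:
  aragonite: 271.0 × 0.4416 = 119.7 kg
  zircon sand: 72.98 × 9.000e-04 = 0.06568 kg
  Mg3Si4O10(OH)2: 1763 × 0.05080 = 89.56 kg
  magnesium carbonate: 378.5 × 0.5187 = 196.3 kg
Total LOI = 405.6 kg
Glass = batch − LOI = 2485 − 405.6 = 2080 kg

LOI loss = 405.6 kg; glass = 2080 kg; yield = 83.68%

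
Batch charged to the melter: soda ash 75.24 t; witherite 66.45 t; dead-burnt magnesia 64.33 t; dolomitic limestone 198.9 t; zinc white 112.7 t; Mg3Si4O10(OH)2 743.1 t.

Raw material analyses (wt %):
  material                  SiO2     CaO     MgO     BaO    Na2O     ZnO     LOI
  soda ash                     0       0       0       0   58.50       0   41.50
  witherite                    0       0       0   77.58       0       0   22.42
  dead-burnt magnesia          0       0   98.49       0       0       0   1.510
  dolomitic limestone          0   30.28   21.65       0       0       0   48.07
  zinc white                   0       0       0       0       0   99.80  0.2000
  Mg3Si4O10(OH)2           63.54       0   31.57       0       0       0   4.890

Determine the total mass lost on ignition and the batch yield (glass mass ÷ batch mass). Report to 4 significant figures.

LOI loss = 179.3 t; glass = 1081 t; yield = 85.78%

Mid-chain values are shown rounded to 4 significant digits at each printed step — the working math runs at exact precision all the way through. Each reported number sees exactly one rounding — all derived quantities, which include the yield, LOI, six oxide percentages, net glass mass, totals, are computed in exact precision, as set out in the question or the answer, from the batch weights at 1081 t of glass.
Loss on ignition, line by line:
  soda ash: 75.24 × 0.4150 = 31.22 t
  witherite: 66.45 × 0.2242 = 14.90 t
  dead-burnt magnesia: 64.33 × 0.01510 = 0.9714 t
  dolomitic limestone: 198.9 × 0.4807 = 95.61 t
  zinc white: 112.7 × 0.002000 = 0.2254 t
  Mg3Si4O10(OH)2: 743.1 × 0.04890 = 36.34 t
Total LOI = 179.3 t
Glass = batch − LOI = 1261 − 179.3 = 1081 t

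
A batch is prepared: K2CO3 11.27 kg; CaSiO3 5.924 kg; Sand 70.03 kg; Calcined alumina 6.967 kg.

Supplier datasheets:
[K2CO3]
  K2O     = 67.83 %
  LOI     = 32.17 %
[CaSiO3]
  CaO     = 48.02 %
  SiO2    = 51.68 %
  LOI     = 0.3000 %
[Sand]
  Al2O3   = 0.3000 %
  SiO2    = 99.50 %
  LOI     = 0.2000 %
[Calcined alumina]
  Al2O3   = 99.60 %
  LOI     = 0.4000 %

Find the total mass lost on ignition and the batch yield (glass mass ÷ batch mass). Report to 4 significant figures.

The working math runs at full float precision through the solve; values along the way are displayed rounded to 4 significant digits when written out; a single rounding completes every reported result. Derived quantities, including the yield, totals, LOI, four oxide percentages, glass mass, are recomputed from the batch weights for 90.38 kg of glass in exact precision as they appear in question or answer.
Loss on ignition, line by line:
  K2CO3: 11.27 × 0.3217 = 3.626 kg
  CaSiO3: 5.924 × 0.003000 = 0.01777 kg
  Sand: 70.03 × 0.002000 = 0.1401 kg
  Calcined alumina: 6.967 × 0.004000 = 0.02787 kg
Total LOI = 3.811 kg
Glass = batch − LOI = 94.19 − 3.811 = 90.38 kg

LOI loss = 3.811 kg; glass = 90.38 kg; yield = 95.95%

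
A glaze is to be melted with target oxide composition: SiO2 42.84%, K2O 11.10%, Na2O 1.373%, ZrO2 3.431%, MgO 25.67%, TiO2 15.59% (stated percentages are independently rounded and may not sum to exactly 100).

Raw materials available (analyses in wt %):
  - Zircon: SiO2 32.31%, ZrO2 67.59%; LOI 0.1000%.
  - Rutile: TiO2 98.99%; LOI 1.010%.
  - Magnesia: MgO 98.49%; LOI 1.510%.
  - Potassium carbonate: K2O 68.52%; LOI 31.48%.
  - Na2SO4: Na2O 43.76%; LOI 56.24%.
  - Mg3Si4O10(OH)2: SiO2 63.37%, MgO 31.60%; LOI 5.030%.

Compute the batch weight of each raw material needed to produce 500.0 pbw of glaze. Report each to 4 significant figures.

In-progress results are displayed (rounded to four significant digits) between the steps. Every computation carries exact precision in all steps — each reported value undergoes a single rounding; derived quantities, including yield, LOI, six oxide percentages, net glass mass, totals, are carried using the weight values at 500.0 pbw of glass in full precision as set out in the problem or answer text.
Oxide-by-oxide targets in 500.0 pbw glaze:
  SiO2: 42.84% × 500.0 = 214.2 pbw
  K2O: 11.10% × 500.0 = 55.50 pbw
  Na2O: 1.373% × 500.0 = 6.865 pbw
  ZrO2: 3.431% × 500.0 = 17.16 pbw
  MgO: 25.67% × 500.0 = 128.4 pbw
  TiO2: 15.59% × 500.0 = 77.95 pbw
Per-oxide balance check given the weights on record, under the basis named above (summed amounts equal target values once rounding is allowed for):
  SiO2: 25.38·0.3231 + 325.1·0.6337 = 214.2 pbw (target 214.2 pbw)
  K2O: 81.00·0.6852 = 55.50 pbw (target 55.50 pbw)
  Na2O: 15.69·0.4376 = 6.866 pbw (target 6.865 pbw)
  ZrO2: 25.38·0.6759 = 17.15 pbw (target 17.16 pbw)
  MgO: 26.02·0.9849 + 325.1·0.3160 = 128.4 pbw (target 128.4 pbw)
  TiO2: 78.75·0.9899 = 77.95 pbw (target 77.95 pbw)
The glass-mass cross-check: batch total minus LOI = 500.1 pbw (per-oxide target masses sum to 500.0 pbw; versus the stated basis of 500.0 pbw — deltas are rounding alone).
Whole-batch sum: Σ batch = 551.9 pbw; Σ batch·LOI gives LOI loss = 51.89 pbw; yield: glass divided by total = 90.60%.

Batch per 500.0 pbw glaze:
  Zircon: 25.38 pbw
  Rutile: 78.75 pbw
  Magnesia: 26.02 pbw
  Potassium carbonate: 81.00 pbw
  Na2SO4: 15.69 pbw
  Mg3Si4O10(OH)2: 325.1 pbw
Total batch = 551.9 pbw; LOI loss = 51.89 pbw; yield = 90.60%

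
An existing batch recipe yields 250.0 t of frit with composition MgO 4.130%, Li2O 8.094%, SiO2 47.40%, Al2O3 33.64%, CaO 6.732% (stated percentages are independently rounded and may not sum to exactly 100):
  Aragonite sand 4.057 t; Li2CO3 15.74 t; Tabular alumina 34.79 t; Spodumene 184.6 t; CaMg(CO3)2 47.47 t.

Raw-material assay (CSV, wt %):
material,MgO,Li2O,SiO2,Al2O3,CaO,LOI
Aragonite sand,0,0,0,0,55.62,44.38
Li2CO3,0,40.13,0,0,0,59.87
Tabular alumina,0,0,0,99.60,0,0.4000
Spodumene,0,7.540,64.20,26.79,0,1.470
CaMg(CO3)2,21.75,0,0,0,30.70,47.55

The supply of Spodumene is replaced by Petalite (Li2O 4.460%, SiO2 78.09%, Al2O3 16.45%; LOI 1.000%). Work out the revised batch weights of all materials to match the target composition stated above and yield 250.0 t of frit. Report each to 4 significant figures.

All internal work keeps exact precision end to end; the intermediate values are shown, rounded to four significant figures, when written out; exactly one rounding is applied to every reported value. Derived quantities are recomputed from the weighed amounts at 250.0 t of glass in exact precision (ignition loss, five oxide percentages, glass mass, the yield, the totals), as quoted within question or answer.
The oxide mass targets at 250.0 t frit:
  MgO: 4.130% × 250.0 = 10.32 t
  Li2O: 8.094% × 250.0 = 20.24 t
  SiO2: 47.40% × 250.0 = 118.5 t
  Al2O3: 33.64% × 250.0 = 84.10 t
  CaO: 6.732% × 250.0 = 16.83 t
A balance pass over the oxides, given the weights on record, on the stated basis (summed amounts equal target values inside rounding margins):
  MgO: 47.47·0.2175 = 10.32 t (target 10.32 t)
  Li2O: 33.56·0.4013 + 151.7·0.04460 = 20.23 t (target 20.24 t)
  SiO2: 151.7·0.7809 = 118.5 t (target 118.5 t)
  Al2O3: 59.37·0.9960 + 151.7·0.1645 = 84.09 t (target 84.10 t)
  CaO: 4.057·0.5562 + 47.47·0.3070 = 16.83 t (target 16.83 t)
Mass balance on the glass: net batch after ignition = 249.9 t (the targets, summed, come to 250.0 t; basis as stated: 250.0 t — differing by rounding only).
Total batch = Σ batch = 296.2 t; the LOI term Σ batch·LOI equals 46.22 t; the yield ratio, glass ÷ batch: 84.39%.

Revised batch per 250.0 t frit:
  Aragonite sand: 4.057 t
  Li2CO3: 33.56 t
  Tabular alumina: 59.37 t
  Petalite: 151.7 t
  CaMg(CO3)2: 47.47 t
Total batch = 296.2 t; LOI loss = 46.22 t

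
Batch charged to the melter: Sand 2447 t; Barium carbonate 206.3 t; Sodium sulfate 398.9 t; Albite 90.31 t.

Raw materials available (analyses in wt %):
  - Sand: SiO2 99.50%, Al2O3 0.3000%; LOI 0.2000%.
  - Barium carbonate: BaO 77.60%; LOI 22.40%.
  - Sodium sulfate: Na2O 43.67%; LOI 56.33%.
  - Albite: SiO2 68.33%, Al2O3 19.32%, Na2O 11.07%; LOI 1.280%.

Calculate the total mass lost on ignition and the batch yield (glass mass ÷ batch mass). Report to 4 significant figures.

In-progress results are printed (rounded to four significant figures) across the worked steps. The working math holds full float precision all the way through — every reported number sees exactly one rounding — derived quantities are rebuilt starting from the weights on 2866 t of glass in full float precision (net glass mass, the totals, yield, the four compositions, ignition loss), as written in the problem or answer text.
Per-material ignition loss:
  Sand: 2447 × 0.002000 = 4.894 t
  Barium carbonate: 206.3 × 0.2240 = 46.21 t
  Sodium sulfate: 398.9 × 0.5633 = 224.7 t
  Albite: 90.31 × 0.01280 = 1.156 t
Total LOI = 277.0 t
Glass = batch − LOI = 3143 − 277.0 = 2866 t

LOI loss = 277.0 t; glass = 2866 t; yield = 91.19%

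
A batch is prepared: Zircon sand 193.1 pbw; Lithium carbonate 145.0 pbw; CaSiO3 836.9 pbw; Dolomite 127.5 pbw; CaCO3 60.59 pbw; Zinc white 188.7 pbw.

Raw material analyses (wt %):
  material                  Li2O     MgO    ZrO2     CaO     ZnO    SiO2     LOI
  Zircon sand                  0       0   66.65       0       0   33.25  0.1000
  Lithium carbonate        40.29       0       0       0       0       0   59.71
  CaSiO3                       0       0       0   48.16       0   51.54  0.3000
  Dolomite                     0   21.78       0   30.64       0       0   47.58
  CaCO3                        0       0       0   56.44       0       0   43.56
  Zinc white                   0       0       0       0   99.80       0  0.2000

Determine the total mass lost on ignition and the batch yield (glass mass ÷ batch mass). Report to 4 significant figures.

LOI loss = 176.7 pbw; glass = 1375 pbw; yield = 88.61%

In-progress results are displayed (rounded to 4 significant figures) at each printed step. The working math carries full precision end to end; every reported value undergoes a single rounding. All derived quantities are computed at full float precision (net glass mass, the yield, totals, six oxide percentages, LOI) from the batch weights at 1375 pbw of glass as given in the question or the answer.
Each material's LOI contribution:
  Zircon sand: 193.1 × 0.001000 = 0.1931 pbw
  Lithium carbonate: 145.0 × 0.5971 = 86.58 pbw
  CaSiO3: 836.9 × 0.003000 = 2.511 pbw
  Dolomite: 127.5 × 0.4758 = 60.66 pbw
  CaCO3: 60.59 × 0.4356 = 26.39 pbw
  Zinc white: 188.7 × 0.002000 = 0.3774 pbw
Total LOI = 176.7 pbw
Glass = batch − LOI = 1552 − 176.7 = 1375 pbw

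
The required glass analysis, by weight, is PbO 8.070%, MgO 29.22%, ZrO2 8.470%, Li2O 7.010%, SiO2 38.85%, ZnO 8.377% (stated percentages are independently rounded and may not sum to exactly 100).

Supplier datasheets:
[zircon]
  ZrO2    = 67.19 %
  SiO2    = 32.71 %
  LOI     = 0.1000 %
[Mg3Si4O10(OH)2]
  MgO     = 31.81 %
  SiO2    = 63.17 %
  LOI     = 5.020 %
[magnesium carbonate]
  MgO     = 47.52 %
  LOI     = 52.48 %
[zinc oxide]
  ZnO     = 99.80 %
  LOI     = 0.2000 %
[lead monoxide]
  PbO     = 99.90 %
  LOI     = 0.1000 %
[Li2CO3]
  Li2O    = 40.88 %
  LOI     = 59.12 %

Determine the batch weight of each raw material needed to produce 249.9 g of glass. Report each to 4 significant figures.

Batch per 249.9 g glass:
  zircon: 31.50 g
  Mg3Si4O10(OH)2: 137.4 g
  magnesium carbonate: 61.70 g
  zinc oxide: 20.98 g
  lead monoxide: 20.19 g
  Li2CO3: 42.85 g
Total batch = 314.6 g; LOI loss = 64.70 g; yield = 79.43%

Working values are printed, rounded to four significant digits, across the worked steps; every computation maintains exact precision through every step. Each reported number undergoes a single rounding — derived quantities are re-derived at exact precision (totals, LOI, net glass mass, yield, six oxide percentages) using the weight values at 249.9 g of glass, as given in the question or the answer.
Per-oxide target masses for 249.9 g glass:
  PbO: 8.070% × 249.9 = 20.17 g
  MgO: 29.22% × 249.9 = 73.02 g
  ZrO2: 8.470% × 249.9 = 21.17 g
  Li2O: 7.010% × 249.9 = 17.52 g
  SiO2: 38.85% × 249.9 = 97.09 g
  ZnO: 8.377% × 249.9 = 20.93 g
Balance tally, oxide-wise, per the reported batch figures, against the basis in use (delivered sums recover each target modulo rounding of the values):
  PbO: 20.19·0.9990 = 20.17 g (target 20.17 g)
  MgO: 137.4·0.3181 + 61.70·0.4752 = 73.03 g (target 73.02 g)
  ZrO2: 31.50·0.6719 = 21.16 g (target 21.17 g)
  Li2O: 42.85·0.4088 = 17.52 g (target 17.52 g)
  SiO2: 31.50·0.3271 + 137.4·0.6317 = 97.10 g (target 97.09 g)
  ZnO: 20.98·0.9980 = 20.94 g (target 20.93 g)
Glass-mass sanity pass: the batch minus its LOI: 249.9 g (the Σ of target masses is 249.9 g; the stated basis being 249.9 g — rounding explains the deltas).
Total batch = Σ batch = 314.6 g; Σ batch·LOI gives LOI loss = 64.70 g; yield: glass divided by total = 79.43%.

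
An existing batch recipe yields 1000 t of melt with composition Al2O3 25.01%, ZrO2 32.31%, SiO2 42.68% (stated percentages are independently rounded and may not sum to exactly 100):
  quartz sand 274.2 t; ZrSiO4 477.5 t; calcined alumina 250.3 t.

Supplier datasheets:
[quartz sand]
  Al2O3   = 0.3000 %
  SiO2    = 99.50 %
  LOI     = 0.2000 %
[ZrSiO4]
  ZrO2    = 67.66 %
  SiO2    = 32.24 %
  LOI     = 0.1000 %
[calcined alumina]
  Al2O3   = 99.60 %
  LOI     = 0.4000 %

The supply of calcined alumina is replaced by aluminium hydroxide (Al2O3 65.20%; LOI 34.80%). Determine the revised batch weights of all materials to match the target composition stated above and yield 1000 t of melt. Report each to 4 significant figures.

Revised batch per 1000 t melt:
  quartz sand: 274.2 t
  ZrSiO4: 477.5 t
  aluminium hydroxide: 382.3 t
Total batch = 1134 t; LOI loss = 134.1 t

All arithmetic runs at full float precision from start to finish — rounding to 4 significant digits applies to each intermediate as shown — exactly one rounding goes into every reported result. All derived quantities are computed in full float precision (totals, net glass mass, yield, the three compositions, ignition loss) using the weight values per 1000 t of glass as set out in the problem or answer text.
Per-oxide target masses for 1000 t melt:
  Al2O3: 25.01% × 1000 = 250.1 t
  ZrO2: 32.31% × 1000 = 323.1 t
  SiO2: 42.68% × 1000 = 426.8 t
Per-oxide balance check from the weights as reported, versus the basis set out (oxide sums agree with the targets given rounding of the digits):
  Al2O3: 274.2·0.003000 + 382.3·0.6520 = 250.1 t (target 250.1 t)
  ZrO2: 477.5·0.6766 = 323.1 t (target 323.1 t)
  SiO2: 274.2·0.9950 + 477.5·0.3224 = 426.8 t (target 426.8 t)
Glass-mass bookkeeping: net batch after ignition = 999.9 t (per-oxide target masses sum to 1000 t; stated basis 1000 t — any gap is answer rounding).
Total batch = Σ batch = 1134 t; loss to ignition Σ batch·LOI = 134.1 t; the yield ratio, glass ÷ batch: 88.18%.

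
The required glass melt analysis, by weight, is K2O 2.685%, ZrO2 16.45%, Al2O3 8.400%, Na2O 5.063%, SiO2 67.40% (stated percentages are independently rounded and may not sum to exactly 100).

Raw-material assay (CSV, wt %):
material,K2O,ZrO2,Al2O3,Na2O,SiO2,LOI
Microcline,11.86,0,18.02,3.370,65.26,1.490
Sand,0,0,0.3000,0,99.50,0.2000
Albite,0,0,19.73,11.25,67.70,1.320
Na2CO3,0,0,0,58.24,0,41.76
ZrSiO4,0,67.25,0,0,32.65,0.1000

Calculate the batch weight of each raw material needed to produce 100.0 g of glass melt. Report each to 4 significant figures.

Exact precision is carried in every operation — in-progress results are shown (rounded to four significant digits) alongside each step. Every reported value takes a single rounding; all derived quantities are carried in full float precision (LOI, glass mass, the five compositions, yield, the totals) from the weighed amounts for 100.0 g of glass, exactly as shown in question or answer.
Target masses of each oxide per 100.0 g glass melt:
  K2O: 2.685% × 100.0 = 2.685 g
  ZrO2: 16.45% × 100.0 = 16.45 g
  Al2O3: 8.400% × 100.0 = 8.400 g
  Na2O: 5.063% × 100.0 = 5.063 g
  SiO2: 67.40% × 100.0 = 67.40 g
Balance tally, oxide-wise, from the weights as reported, against the basis in use (delivered sums recover each target up to rounding of the answer):
  K2O: 22.64·0.1186 = 2.685 g (target 2.685 g)
  ZrO2: 24.46·0.6725 = 16.45 g (target 16.45 g)
  Al2O3: 22.64·0.1802 + 30.28·0.003000 + 21.44·0.1973 = 8.401 g (target 8.400 g)
  Na2O: 22.64·0.03370 + 21.44·0.1125 + 3.242·0.5824 = 5.063 g (target 5.063 g)
  SiO2: 22.64·0.6526 + 30.28·0.9950 + 21.44·0.6770 + 24.46·0.3265 = 67.40 g (target 67.40 g)
Glass-mass closure: batch total minus LOI = 100.0 g (per-oxide target masses sum to 100.0 g; basis as stated: 100.0 g — a pure rounding effect).
Batch grand total — Σ batch = 102.1 g; loss to ignition Σ batch·LOI = 2.059 g; yield, glass over the total, = 97.98%.

Batch per 100.0 g glass melt:
  Microcline: 22.64 g
  Sand: 30.28 g
  Albite: 21.44 g
  Na2CO3: 3.242 g
  ZrSiO4: 24.46 g
Total batch = 102.1 g; LOI loss = 2.059 g; yield = 97.98%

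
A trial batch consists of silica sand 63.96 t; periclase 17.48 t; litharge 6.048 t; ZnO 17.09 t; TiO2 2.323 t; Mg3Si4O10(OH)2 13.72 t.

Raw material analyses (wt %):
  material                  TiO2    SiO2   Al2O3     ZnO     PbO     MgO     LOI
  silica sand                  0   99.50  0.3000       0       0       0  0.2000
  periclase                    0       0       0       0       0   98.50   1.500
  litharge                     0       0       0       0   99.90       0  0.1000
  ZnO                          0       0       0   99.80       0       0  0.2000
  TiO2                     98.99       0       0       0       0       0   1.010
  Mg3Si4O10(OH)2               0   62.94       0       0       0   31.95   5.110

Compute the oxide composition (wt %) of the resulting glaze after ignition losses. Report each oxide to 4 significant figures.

Rounding to four significant figures governs each mid-chain value as printed; each numeric step holds full precision at each step — each reported figure undergoes a single rounding; derived quantities are computed in exact precision (net glass mass, totals, six oxide percentages, LOI, yield) from the weighed amounts at 119.5 t of glass as they appear in question or answer.
Per-oxide mass from batch:
  TiO2: 2.323·0.9899 = 2.300 t
  SiO2: 63.96·0.9950 + 13.72·0.6294 = 72.28 t
  Al2O3: 63.96·0.003000 = 0.1919 t
  ZnO: 17.09·0.9980 = 17.06 t
  PbO: 6.048·0.9990 = 6.042 t
  MgO: 17.48·0.9850 + 13.72·0.3195 = 21.60 t
LOI: 63.96·0.002000 + 17.48·0.01500 + 6.048·0.001000 + 17.09·0.002000 + 2.323·0.01010 + 13.72·0.05110 = 1.155 t
batch − LOI leaves glass = 120.6 − 1.155 = 119.5 t (consistent with Σ oxide mass)
wt %: oxide over glass, times 100

Glass mass = 119.5 t (batch 120.6 − LOI 1.155).
Composition: TiO2 1.925%, SiO2 60.50%, Al2O3 0.1606%, ZnO 14.28%, PbO 5.057%, MgO 18.08%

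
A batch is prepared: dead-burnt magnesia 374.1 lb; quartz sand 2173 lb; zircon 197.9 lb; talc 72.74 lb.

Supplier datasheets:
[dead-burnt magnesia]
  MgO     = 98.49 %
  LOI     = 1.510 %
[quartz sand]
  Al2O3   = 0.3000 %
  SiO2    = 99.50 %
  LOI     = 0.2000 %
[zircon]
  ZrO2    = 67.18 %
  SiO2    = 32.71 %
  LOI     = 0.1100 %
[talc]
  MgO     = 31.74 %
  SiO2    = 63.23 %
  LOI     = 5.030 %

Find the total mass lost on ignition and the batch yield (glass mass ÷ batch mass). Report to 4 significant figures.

LOI loss = 13.87 lb; glass = 2804 lb; yield = 99.51%

Exact precision is held at each step; values along the way appear rounded to four significant digits at each printed step. A single rounding yields each reported value — all derived quantities, which include LOI, four oxide percentages, totals, glass mass, yield, are rebuilt at full precision, as set out in question or answer, starting from the weights per 2804 lb of glass.
Material-by-material LOI:
  dead-burnt magnesia: 374.1 × 0.01510 = 5.649 lb
  quartz sand: 2173 × 0.002000 = 4.346 lb
  zircon: 197.9 × 0.001100 = 0.2177 lb
  talc: 72.74 × 0.05030 = 3.659 lb
Total LOI = 13.87 lb
Glass = batch − LOI = 2818 − 13.87 = 2804 lb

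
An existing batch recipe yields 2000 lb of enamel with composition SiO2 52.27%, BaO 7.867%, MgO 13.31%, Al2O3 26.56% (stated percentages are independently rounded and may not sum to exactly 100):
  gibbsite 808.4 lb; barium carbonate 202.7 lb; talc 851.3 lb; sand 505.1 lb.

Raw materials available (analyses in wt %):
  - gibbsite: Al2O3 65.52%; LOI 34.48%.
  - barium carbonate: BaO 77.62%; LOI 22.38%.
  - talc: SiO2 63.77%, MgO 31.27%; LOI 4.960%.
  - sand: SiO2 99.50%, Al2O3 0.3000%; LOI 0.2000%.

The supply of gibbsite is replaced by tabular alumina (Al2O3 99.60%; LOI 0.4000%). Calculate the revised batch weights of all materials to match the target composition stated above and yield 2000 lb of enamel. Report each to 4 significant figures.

Revised batch per 2000 lb enamel:
  tabular alumina: 531.8 lb
  barium carbonate: 202.7 lb
  talc: 851.3 lb
  sand: 505.1 lb
Total batch = 2091 lb; LOI loss = 90.73 lb

Rounding to four significant figures applies to every working value as displayed. Full float precision is held at each step — exactly one rounding goes into each reported result. The derived quantities (four oxide percentages, yield, net glass mass, totals, ignition loss) are recomputed from the batch weights at 2000 lb of glass in exact precision, as they appear in question or answer.
Target oxide masses per 2000 lb enamel:
  SiO2: 52.27% × 2000 = 1045 lb
  BaO: 7.867% × 2000 = 157.3 lb
  MgO: 13.31% × 2000 = 266.2 lb
  Al2O3: 26.56% × 2000 = 531.2 lb
Oxide-by-oxide audit with the batch weights as given, relative to the basis at hand (target by target, the sums agree modulo rounding of the values):
  SiO2: 851.3·0.6377 + 505.1·0.9950 = 1045 lb (target 1045 lb)
  BaO: 202.7·0.7762 = 157.3 lb (target 157.3 lb)
  MgO: 851.3·0.3127 = 266.2 lb (target 266.2 lb)
  Al2O3: 531.8·0.9960 + 505.1·0.003000 = 531.2 lb (target 531.2 lb)
Auditing the glass mass value: Σ batch − LOI loss = 2000 lb (targets for the oxides total 2000 lb; basis as stated: 2000 lb — deltas are rounding alone).
Total batch = Σ batch = 2091 lb; loss to ignition Σ batch·LOI = 90.73 lb; yield: glass divided by total = 95.66%.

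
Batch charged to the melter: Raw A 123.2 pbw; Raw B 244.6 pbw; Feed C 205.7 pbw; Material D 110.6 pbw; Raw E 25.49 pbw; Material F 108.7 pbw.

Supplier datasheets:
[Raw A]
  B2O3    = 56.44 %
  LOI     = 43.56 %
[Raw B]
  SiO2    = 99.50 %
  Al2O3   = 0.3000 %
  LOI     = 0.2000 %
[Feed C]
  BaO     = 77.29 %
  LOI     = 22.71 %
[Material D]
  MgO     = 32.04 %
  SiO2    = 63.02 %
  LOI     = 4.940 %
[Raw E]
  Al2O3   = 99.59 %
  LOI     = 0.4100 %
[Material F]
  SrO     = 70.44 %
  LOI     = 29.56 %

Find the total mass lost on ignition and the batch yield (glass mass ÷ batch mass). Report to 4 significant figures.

LOI loss = 138.6 pbw; glass = 679.7 pbw; yield = 83.07%

Every computation carries full float precision at each step — mid-chain values are shown rounded off to 4 significant figures across the worked steps; each reported result is rounded exactly once — the derived quantities are carried at full float precision (glass mass, the six compositions, the yield, totals, ignition loss) using the weight values per 679.7 pbw of glass precisely as stated by the question or the answer.
Each material's LOI contribution:
  Raw A: 123.2 × 0.4356 = 53.67 pbw
  Raw B: 244.6 × 0.002000 = 0.4892 pbw
  Feed C: 205.7 × 0.2271 = 46.71 pbw
  Material D: 110.6 × 0.04940 = 5.464 pbw
  Raw E: 25.49 × 0.004100 = 0.1045 pbw
  Material F: 108.7 × 0.2956 = 32.13 pbw
Total LOI = 138.6 pbw
Glass = batch − LOI = 818.3 − 138.6 = 679.7 pbw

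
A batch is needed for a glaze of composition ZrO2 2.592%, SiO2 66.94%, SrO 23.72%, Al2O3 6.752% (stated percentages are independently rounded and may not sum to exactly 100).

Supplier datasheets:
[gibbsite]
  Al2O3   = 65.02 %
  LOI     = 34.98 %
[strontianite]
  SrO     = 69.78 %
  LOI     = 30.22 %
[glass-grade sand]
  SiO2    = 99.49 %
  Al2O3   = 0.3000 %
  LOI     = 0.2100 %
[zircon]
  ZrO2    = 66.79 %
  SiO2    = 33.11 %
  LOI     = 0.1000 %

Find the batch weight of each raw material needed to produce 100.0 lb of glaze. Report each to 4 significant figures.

Working values are printed with 4-significant-digit rounding when written out; every computation carries exact precision throughout; each reported number includes exactly one rounding. Derived quantities are carried starting from the weights per 100.0 lb of glass at full float precision (the yield, the four compositions, the totals, LOI, net glass mass), precisely as stated by the problem or answer text.
Target oxide masses per 100.0 lb glaze:
  ZrO2: 2.592% × 100.0 = 2.592 lb
  SiO2: 66.94% × 100.0 = 66.94 lb
  SrO: 23.72% × 100.0 = 23.72 lb
  Al2O3: 6.752% × 100.0 = 6.752 lb
Per-oxide balance check on the weights just shown, for the quoted basis mass (oxide sums agree with the targets inside rounding margins):
  ZrO2: 3.881·0.6679 = 2.592 lb (target 2.592 lb)
  SiO2: 65.99·0.9949 + 3.881·0.3311 = 66.94 lb (target 66.94 lb)
  SrO: 33.99·0.6978 = 23.72 lb (target 23.72 lb)
  Al2O3: 10.08·0.6502 + 65.99·0.003000 = 6.752 lb (target 6.752 lb)
Consistency of the glass mass: the batch minus its LOI: 100.0 lb (summing oxide targets gives 100.0 lb; stated basis 100.0 lb — rounding explains the deltas).
Batch total: Σ batch = 113.9 lb; the LOI term Σ batch·LOI equals 13.94 lb; glass ÷ batch gives a yield of 87.77%.

Batch per 100.0 lb glaze:
  gibbsite: 10.08 lb
  strontianite: 33.99 lb
  glass-grade sand: 65.99 lb
  zircon: 3.881 lb
Total batch = 113.9 lb; LOI loss = 13.94 lb; yield = 87.77%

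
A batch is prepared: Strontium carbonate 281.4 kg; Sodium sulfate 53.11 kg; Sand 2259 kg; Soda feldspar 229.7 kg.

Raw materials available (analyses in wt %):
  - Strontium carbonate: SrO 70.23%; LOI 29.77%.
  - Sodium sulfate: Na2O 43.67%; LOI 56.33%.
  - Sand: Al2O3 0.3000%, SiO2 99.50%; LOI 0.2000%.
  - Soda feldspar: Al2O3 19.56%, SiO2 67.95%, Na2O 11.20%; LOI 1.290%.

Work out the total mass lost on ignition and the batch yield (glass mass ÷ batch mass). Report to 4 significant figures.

LOI loss = 121.2 kg; glass = 2702 kg; yield = 95.71%

All arithmetic carries full float precision throughout. Rounding to 4 significant digits governs every intermediate as displayed — every reported number sees exactly one rounding — all derived quantities are re-derived using the weight values on 2702 kg of glass at full precision (yield, four oxide percentages, glass mass, the totals, LOI), precisely as stated by either problem or answer.
Per-material ignition loss:
  Strontium carbonate: 281.4 × 0.2977 = 83.77 kg
  Sodium sulfate: 53.11 × 0.5633 = 29.92 kg
  Sand: 2259 × 0.002000 = 4.518 kg
  Soda feldspar: 229.7 × 0.01290 = 2.963 kg
Total LOI = 121.2 kg
Glass = batch − LOI = 2823 − 121.2 = 2702 kg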